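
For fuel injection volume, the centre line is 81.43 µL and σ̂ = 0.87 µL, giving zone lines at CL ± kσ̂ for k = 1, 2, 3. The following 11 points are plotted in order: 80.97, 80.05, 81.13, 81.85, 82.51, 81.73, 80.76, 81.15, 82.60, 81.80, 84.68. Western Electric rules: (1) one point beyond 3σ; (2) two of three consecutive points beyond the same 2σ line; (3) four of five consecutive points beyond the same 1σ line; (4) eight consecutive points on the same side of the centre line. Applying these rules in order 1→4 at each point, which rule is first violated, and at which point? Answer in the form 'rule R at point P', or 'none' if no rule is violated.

Zone of each point (C = within 1σ̂, B = 1σ̂–2σ̂, A = 2σ̂–3σ̂, * = beyond 3σ̂; sign = side of CL): 1:-C, 2:-B, 3:-C, 4:+C, 5:+B, 6:+C, 7:-C, 8:-C, 9:+B, 10:+C, 11:+*
Rule 1 (one point beyond the 3σ limits) is satisfied at point 11.

rule 1 at point 11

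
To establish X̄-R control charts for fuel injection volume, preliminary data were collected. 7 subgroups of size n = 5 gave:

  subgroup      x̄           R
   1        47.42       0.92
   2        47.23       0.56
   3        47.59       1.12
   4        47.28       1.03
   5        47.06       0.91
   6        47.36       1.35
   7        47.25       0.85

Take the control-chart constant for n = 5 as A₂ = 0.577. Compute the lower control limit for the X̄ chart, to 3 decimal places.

46.757

X̄̄ = (47.42 + 47.23 + 47.59 + 47.28 + 47.06 + 47.36 + 47.25) / 7 = 331.1900 / 7 = 47.3129
R̄ = (0.92 + 0.56 + 1.12 + 1.03 + 0.91 + 1.35 + 0.85) / 7 = 6.7400 / 7 = 0.9629
LCL = X̄̄ − A₂·R̄ = 47.3129 − 0.577 × 0.9629 = 46.7573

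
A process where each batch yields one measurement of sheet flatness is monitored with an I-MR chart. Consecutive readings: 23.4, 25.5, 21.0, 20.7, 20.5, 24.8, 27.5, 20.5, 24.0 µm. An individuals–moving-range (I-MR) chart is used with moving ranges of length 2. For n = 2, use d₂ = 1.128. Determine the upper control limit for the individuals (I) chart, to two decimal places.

31.28

X̄ = (23.4 + 25.5 + 21.0 + 20.7 + 20.5 + 24.8 + 27.5 + 20.5 + 24.0) / 9 = 23.1000
Moving ranges: 2.1, 4.5, 0.3, 0.2, 4.3, 2.7, 7.0, 3.5; M̄R̄ = 24.6000 / 8 = 3.0750
UCL = X̄ + 3·M̄R̄/d₂ = 23.1000 + 3 × 3.0750 / 1.128 = 31.2782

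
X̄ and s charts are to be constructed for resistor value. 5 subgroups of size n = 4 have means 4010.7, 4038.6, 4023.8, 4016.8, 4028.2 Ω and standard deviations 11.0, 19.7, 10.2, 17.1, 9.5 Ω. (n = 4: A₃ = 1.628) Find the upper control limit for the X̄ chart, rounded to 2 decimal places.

X̄̄ = (4010.7 + 4038.6 + 4023.8 + 4016.8 + 4028.2) / 5 = 4023.6200
s̄ = (11.0 + 19.7 + 10.2 + 17.1 + 9.5) / 5 = 13.5000
UCL = X̄̄ + A₃·s̄ = 4023.6200 + 1.628 × 13.5000 = 4045.5980

4045.60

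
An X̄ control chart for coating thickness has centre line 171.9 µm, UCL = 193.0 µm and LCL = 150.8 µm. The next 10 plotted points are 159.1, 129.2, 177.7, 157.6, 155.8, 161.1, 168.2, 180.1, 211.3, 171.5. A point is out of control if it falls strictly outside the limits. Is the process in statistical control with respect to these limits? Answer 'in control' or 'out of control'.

out of control

Compare each point to [150.8, 193.0]: sample 2 = 129.2 < LCL; sample 9 = 211.3 > UCL.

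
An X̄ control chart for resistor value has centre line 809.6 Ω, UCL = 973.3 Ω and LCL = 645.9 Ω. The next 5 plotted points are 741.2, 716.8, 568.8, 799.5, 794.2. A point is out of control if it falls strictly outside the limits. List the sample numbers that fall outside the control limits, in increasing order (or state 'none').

3

Compare each point to [645.9, 973.3]: sample 3 = 568.8 < LCL.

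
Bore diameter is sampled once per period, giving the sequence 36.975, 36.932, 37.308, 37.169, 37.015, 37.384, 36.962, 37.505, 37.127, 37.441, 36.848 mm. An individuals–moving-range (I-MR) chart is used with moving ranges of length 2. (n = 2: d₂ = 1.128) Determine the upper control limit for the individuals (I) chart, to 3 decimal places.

38.037

X̄ = (36.975 + 36.932 + 37.308 + 37.169 + 37.015 + 37.384 + 36.962 + 37.505 + 37.127 + 37.441 + 36.848) / 11 = 37.1515
Moving ranges: 0.043, 0.376, 0.139, 0.154, 0.369, 0.422, 0.543, 0.378, 0.314, 0.593; M̄R̄ = 3.3310 / 10 = 0.3331
UCL = X̄ + 3·M̄R̄/d₂ = 37.1515 + 3 × 0.3331 / 1.128 = 38.0374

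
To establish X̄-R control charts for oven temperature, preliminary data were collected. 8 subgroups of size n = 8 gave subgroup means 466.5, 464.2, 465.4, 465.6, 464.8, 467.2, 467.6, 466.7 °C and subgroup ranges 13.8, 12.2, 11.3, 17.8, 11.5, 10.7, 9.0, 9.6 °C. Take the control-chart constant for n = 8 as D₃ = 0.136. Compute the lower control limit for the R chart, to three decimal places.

R̄ = (13.8 + 12.2 + 11.3 + 17.8 + 11.5 + 10.7 + 9.0 + 9.6) / 8 = 95.9000 / 8 = 11.9875
LCL_R = D₃·R̄ = 0.136 × 11.9875 = 1.6303

1.630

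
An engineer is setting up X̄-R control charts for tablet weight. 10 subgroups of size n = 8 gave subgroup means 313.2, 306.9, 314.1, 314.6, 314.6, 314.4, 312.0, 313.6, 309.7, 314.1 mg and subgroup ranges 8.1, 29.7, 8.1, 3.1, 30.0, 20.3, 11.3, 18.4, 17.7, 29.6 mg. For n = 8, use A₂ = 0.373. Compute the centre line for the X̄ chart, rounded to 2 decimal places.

X̄̄ = (313.2 + 306.9 + 314.1 + 314.6 + 314.6 + 314.4 + 312.0 + 313.6 + 309.7 + 314.1) / 10 = 3127.2000 / 10 = 312.7200
CL = X̄̄ = 312.7200

312.72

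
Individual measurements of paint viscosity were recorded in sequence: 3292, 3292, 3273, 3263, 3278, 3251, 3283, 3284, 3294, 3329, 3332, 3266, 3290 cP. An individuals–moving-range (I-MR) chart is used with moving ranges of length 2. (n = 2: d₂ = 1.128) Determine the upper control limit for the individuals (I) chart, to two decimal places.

X̄ = (3292 + 3292 + 3273 + 3263 + 3278 + 3251 + 3283 + 3284 + 3294 + 3329 + 3332 + 3266 + 3290) / 13 = 3286.6923
Moving ranges: 0, 19, 10, 15, 27, 32, 1, 10, 35, 3, 66, 24; M̄R̄ = 242.0000 / 12 = 20.1667
UCL = X̄ + 3·M̄R̄/d₂ = 3286.6923 + 3 × 20.1667 / 1.128 = 3340.3271

3340.33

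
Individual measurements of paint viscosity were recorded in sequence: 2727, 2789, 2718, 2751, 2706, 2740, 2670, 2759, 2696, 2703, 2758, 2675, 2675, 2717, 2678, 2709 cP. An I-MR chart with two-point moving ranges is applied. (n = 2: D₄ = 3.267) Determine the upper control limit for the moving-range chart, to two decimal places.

157.69

Moving ranges: 62, 71, 33, 45, 34, 70, 89, 63, 7, 55, 83, 0, 42, 39, 31; M̄R̄ = 724.0000 / 15 = 48.2667
UCL_MR = D₄·M̄R̄ = 3.267 × 48.2667 = 157.6872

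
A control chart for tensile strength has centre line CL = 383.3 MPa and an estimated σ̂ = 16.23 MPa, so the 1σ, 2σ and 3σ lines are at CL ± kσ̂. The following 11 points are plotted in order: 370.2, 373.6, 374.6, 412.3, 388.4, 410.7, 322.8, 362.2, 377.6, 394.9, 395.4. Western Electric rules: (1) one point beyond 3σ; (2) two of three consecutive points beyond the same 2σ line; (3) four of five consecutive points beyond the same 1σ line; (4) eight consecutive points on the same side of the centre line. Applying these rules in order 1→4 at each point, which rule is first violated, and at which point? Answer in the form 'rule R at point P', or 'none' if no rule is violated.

Zone of each point (C = within 1σ̂, B = 1σ̂–2σ̂, A = 2σ̂–3σ̂, * = beyond 3σ̂; sign = side of CL): 1:-C, 2:-C, 3:-C, 4:+B, 5:+C, 6:+B, 7:-*, 8:-B, 9:-C, 10:+C, 11:+C
Rule 1 (one point beyond the 3σ limits) is satisfied at point 7.

rule 1 at point 7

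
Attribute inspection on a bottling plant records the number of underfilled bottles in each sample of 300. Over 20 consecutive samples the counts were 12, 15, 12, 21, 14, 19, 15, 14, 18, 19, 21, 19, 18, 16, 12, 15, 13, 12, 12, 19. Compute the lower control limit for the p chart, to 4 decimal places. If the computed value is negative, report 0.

0.0140

p̄ = Σdᵢ / (k·n) = 316 / (20 × 300) = 0.05267
LCL = p̄ − 3·√(p̄(1−p̄)/n) = 0.05267 − 3 × 0.01290 = 0.01398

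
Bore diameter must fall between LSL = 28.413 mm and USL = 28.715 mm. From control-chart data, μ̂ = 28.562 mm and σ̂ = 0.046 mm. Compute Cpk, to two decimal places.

Cpu = (USL − μ̂) / (3σ̂) = (28.715 − 28.562) / (3 × 0.046) = 1.1087; Cpl = (μ̂ − LSL) / (3σ̂) = (28.562 − 28.413) / (3 × 0.046) = 1.0797; Cpk = min(Cpu, Cpl) = 1.0797

1.08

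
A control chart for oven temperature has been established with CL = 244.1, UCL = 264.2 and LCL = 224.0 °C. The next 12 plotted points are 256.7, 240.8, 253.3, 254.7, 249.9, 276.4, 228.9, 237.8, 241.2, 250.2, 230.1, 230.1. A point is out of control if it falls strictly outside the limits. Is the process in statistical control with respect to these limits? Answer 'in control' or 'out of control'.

out of control

Compare each point to [224.0, 264.2]: sample 6 = 276.4 > UCL.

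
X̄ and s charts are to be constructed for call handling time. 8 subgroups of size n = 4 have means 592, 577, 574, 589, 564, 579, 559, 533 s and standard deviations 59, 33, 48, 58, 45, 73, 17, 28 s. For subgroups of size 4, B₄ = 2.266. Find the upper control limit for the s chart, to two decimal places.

s̄ = (59 + 33 + 48 + 58 + 45 + 73 + 17 + 28) / 8 = 45.1250
UCL_s = B₄·s̄ = 2.266 × 45.1250 = 102.2532

102.25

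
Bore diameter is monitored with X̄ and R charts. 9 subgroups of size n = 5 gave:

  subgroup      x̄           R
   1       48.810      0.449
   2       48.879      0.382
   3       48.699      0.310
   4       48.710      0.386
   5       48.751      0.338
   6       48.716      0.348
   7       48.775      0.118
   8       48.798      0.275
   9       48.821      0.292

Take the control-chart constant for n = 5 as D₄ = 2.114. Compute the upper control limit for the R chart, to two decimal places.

0.68

R̄ = (0.449 + 0.382 + 0.310 + 0.386 + 0.338 + 0.348 + 0.118 + 0.275 + 0.292) / 9 = 2.8980 / 9 = 0.3220
UCL_R = D₄·R̄ = 2.114 × 0.3220 = 0.6807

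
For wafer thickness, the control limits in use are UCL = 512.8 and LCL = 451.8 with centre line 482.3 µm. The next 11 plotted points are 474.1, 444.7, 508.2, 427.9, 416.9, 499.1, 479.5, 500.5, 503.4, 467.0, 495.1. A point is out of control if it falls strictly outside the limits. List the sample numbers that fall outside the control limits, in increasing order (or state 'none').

Compare each point to [451.8, 512.8]: sample 2 = 444.7 < LCL; sample 4 = 427.9 < LCL; sample 5 = 416.9 < LCL.

2, 4, 5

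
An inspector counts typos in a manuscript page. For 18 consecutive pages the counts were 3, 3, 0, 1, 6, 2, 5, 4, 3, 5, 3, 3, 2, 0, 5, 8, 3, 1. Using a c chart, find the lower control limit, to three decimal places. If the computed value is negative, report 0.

0.000

c̄ = (3 + 3 + 0 + 1 + 6 + 2 + 5 + 4 + 3 + 5 + 3 + 3 + 2 + 0 + 5 + 8 + 3 + 1) / 18 = 57 / 18 = 3.1667
LCL = c̄ − 3√c̄ = 3.1667 − 3 × 1.7795 = -2.1719 → 0 (cannot be negative)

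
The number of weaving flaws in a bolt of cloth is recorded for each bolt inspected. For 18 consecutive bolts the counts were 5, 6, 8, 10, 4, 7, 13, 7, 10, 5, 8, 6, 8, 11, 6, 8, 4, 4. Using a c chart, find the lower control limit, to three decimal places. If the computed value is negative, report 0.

0.000

c̄ = (5 + 6 + 8 + 10 + 4 + 7 + 13 + 7 + 10 + 5 + 8 + 6 + 8 + 11 + 6 + 8 + 4 + 4) / 18 = 130 / 18 = 7.2222
LCL = c̄ − 3√c̄ = 7.2222 − 3 × 2.6874 = -0.8400 → 0 (cannot be negative)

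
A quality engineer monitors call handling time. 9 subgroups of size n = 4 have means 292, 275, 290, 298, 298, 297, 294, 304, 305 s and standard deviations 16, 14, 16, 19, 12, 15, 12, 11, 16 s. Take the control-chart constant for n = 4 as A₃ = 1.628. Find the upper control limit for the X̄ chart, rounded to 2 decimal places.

318.47

X̄̄ = (292 + 275 + 290 + 298 + 298 + 297 + 294 + 304 + 305) / 9 = 294.7778
s̄ = (16 + 14 + 16 + 19 + 12 + 15 + 12 + 11 + 16) / 9 = 14.5556
UCL = X̄̄ + A₃·s̄ = 294.7778 + 1.628 × 14.5556 = 318.4742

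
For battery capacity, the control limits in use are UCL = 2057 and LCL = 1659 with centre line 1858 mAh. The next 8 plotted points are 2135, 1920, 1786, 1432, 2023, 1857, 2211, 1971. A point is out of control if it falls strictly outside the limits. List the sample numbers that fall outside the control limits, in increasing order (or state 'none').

Compare each point to [1659, 2057]: sample 1 = 2135 > UCL; sample 4 = 1432 < LCL; sample 7 = 2211 > UCL.

1, 4, 7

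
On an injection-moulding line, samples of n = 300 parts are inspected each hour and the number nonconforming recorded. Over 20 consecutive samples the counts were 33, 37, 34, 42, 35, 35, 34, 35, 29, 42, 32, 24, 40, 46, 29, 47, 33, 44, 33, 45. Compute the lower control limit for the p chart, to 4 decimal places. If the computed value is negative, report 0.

0.0649

p̄ = Σdᵢ / (k·n) = 729 / (20 × 300) = 0.12150
LCL = p̄ − 3·√(p̄(1−p̄)/n) = 0.12150 − 3 × 0.01886 = 0.06491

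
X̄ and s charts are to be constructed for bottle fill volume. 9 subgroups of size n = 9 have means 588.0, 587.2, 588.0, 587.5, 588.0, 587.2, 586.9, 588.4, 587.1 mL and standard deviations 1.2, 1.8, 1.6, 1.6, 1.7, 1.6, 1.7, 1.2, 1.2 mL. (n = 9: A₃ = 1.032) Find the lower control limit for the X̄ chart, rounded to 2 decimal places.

X̄̄ = (588.0 + 587.2 + 588.0 + 587.5 + 588.0 + 587.2 + 586.9 + 588.4 + 587.1) / 9 = 587.5889
s̄ = (1.2 + 1.8 + 1.6 + 1.6 + 1.7 + 1.6 + 1.7 + 1.2 + 1.2) / 9 = 1.5111
LCL = X̄̄ − A₃·s̄ = 587.5889 − 1.032 × 1.5111 = 586.0294

586.03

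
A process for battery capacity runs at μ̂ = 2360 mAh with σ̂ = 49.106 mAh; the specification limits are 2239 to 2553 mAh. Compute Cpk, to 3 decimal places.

Cpu = (USL − μ̂) / (3σ̂) = (2553 − 2360) / (3 × 49.106) = 1.3101; Cpl = (μ̂ − LSL) / (3σ̂) = (2360 − 2239) / (3 × 49.106) = 0.8214; Cpk = min(Cpu, Cpl) = 0.8214

0.821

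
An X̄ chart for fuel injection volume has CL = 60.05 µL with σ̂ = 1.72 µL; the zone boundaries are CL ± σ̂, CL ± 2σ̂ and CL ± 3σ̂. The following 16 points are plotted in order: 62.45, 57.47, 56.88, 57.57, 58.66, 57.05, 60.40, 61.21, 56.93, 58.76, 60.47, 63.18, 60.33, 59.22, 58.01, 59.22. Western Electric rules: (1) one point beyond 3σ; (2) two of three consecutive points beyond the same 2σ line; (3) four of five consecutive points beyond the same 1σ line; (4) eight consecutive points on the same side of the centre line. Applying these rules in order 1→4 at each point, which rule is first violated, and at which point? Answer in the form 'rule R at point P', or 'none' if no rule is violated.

rule 3 at point 6

Zone of each point (C = within 1σ̂, B = 1σ̂–2σ̂, A = 2σ̂–3σ̂, * = beyond 3σ̂; sign = side of CL): 1:+B, 2:-B, 3:-B, 4:-B, 5:-C, 6:-B, 7:+C, 8:+C, 9:-B, 10:-C, 11:+C, 12:+B, 13:+C, 14:-C, 15:-B, 16:-C
Rule 3 (four of five consecutive points beyond the same 1σ limit) is satisfied at point 6.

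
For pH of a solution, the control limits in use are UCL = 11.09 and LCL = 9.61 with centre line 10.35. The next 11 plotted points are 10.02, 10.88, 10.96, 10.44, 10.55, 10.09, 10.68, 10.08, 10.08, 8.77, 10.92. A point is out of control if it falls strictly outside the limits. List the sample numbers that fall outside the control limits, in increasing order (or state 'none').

Compare each point to [9.61, 11.09]: sample 10 = 8.77 < LCL.

10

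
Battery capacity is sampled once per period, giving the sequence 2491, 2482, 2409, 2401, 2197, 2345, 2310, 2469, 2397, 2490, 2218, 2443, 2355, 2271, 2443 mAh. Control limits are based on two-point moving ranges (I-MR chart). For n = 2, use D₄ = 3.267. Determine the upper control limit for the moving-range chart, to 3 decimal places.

Moving ranges: 9, 73, 8, 204, 148, 35, 159, 72, 93, 272, 225, 88, 84, 172; M̄R̄ = 1642.0000 / 14 = 117.2857
UCL_MR = D₄·M̄R̄ = 3.267 × 117.2857 = 383.1724

383.172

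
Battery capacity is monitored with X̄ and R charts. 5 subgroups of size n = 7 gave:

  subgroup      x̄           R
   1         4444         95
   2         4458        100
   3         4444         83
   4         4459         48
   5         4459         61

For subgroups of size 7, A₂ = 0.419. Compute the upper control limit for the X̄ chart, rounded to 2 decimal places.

X̄̄ = (4444 + 4458 + 4444 + 4459 + 4459) / 5 = 22264.0000 / 5 = 4452.8000
R̄ = (95 + 100 + 83 + 48 + 61) / 5 = 387.0000 / 5 = 77.4000
UCL = X̄̄ + A₂·R̄ = 4452.8000 + 0.419 × 77.4000 = 4485.2306

4485.23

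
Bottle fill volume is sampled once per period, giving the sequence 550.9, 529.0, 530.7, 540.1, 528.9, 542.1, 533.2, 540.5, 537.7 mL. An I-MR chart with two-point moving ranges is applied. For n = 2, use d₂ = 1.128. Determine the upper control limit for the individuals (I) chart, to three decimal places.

X̄ = (550.9 + 529.0 + 530.7 + 540.1 + 528.9 + 542.1 + 533.2 + 540.5 + 537.7) / 9 = 537.0111
Moving ranges: 21.9, 1.7, 9.4, 11.2, 13.2, 8.9, 7.3, 2.8; M̄R̄ = 76.4000 / 8 = 9.5500
UCL = X̄ + 3·M̄R̄/d₂ = 537.0111 + 3 × 9.5500 / 1.128 = 562.4100

562.410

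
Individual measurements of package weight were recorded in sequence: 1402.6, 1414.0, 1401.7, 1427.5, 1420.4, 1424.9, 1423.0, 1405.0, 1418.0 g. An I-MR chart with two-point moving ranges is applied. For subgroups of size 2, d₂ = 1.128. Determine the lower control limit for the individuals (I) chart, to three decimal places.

1383.983

X̄ = (1402.6 + 1414.0 + 1401.7 + 1427.5 + 1420.4 + 1424.9 + 1423.0 + 1405.0 + 1418.0) / 9 = 1415.2333
Moving ranges: 11.4, 12.3, 25.8, 7.1, 4.5, 1.9, 18.0, 13.0; M̄R̄ = 94.0000 / 8 = 11.7500
LCL = X̄ − 3·M̄R̄/d₂ = 1415.2333 − 3 × 11.7500 / 1.128 = 1383.9833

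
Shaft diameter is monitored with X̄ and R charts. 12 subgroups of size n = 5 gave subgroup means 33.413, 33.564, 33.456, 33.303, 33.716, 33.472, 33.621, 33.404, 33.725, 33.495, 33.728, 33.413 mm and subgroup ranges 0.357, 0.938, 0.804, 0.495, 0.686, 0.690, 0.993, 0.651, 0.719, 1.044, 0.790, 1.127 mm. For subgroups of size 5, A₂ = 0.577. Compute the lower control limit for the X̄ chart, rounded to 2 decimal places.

X̄̄ = (33.413 + 33.564 + 33.456 + 33.303 + 33.716 + 33.472 + 33.621 + 33.404 + 33.725 + 33.495 + 33.728 + 33.413) / 12 = 402.3100 / 12 = 33.5258
R̄ = (0.357 + 0.938 + 0.804 + 0.495 + 0.686 + 0.690 + 0.993 + 0.651 + 0.719 + 1.044 + 0.790 + 1.127) / 12 = 9.2940 / 12 = 0.7745
LCL = X̄̄ − A₂·R̄ = 33.5258 − 0.577 × 0.7745 = 33.0789

33.08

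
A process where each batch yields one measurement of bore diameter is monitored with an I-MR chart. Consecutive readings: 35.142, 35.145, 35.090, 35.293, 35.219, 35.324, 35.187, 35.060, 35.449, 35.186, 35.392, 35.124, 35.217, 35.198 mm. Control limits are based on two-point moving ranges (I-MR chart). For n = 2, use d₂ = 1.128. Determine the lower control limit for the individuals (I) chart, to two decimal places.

34.82

X̄ = (35.142 + 35.145 + 35.090 + 35.293 + 35.219 + 35.324 + 35.187 + 35.060 + 35.449 + 35.186 + 35.392 + 35.124 + 35.217 + 35.198) / 14 = 35.2161
Moving ranges: 0.003, 0.055, 0.203, 0.074, 0.105, 0.137, 0.127, 0.389, 0.263, 0.206, 0.268, 0.093, 0.019; M̄R̄ = 1.9420 / 13 = 0.1494
LCL = X̄ − 3·M̄R̄/d₂ = 35.2161 − 3 × 0.1494 / 1.128 = 34.8188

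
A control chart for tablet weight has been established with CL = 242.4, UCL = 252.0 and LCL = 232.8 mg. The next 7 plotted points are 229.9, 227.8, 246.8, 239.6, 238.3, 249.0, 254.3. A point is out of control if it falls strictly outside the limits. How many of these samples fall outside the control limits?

Compare each point to [232.8, 252.0]: sample 1 = 229.9 < LCL; sample 2 = 227.8 < LCL; sample 7 = 254.3 > UCL.

3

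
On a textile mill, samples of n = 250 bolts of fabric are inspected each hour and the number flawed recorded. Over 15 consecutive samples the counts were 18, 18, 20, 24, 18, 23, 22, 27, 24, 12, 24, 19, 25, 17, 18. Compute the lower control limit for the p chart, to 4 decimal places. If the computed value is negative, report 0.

0.0302

p̄ = Σdᵢ / (k·n) = 309 / (15 × 250) = 0.08240
LCL = p̄ − 3·√(p̄(1−p̄)/n) = 0.08240 − 3 × 0.01739 = 0.03023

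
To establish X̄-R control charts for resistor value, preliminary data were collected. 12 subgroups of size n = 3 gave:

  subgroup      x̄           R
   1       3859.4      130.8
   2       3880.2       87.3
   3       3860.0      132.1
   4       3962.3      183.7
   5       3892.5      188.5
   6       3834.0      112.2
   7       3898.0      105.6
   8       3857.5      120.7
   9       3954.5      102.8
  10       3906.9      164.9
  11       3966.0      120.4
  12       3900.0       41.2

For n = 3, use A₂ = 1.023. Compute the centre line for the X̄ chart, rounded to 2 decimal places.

X̄̄ = (3859.4 + 3880.2 + 3860.0 + 3962.3 + 3892.5 + 3834.0 + 3898.0 + 3857.5 + 3954.5 + 3906.9 + 3966.0 + 3900.0) / 12 = 46771.3000 / 12 = 3897.6083
CL = X̄̄ = 3897.6083

3897.61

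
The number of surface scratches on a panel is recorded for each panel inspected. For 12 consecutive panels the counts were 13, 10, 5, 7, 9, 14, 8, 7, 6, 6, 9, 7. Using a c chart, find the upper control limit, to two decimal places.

17.12

c̄ = (13 + 10 + 5 + 7 + 9 + 14 + 8 + 7 + 6 + 6 + 9 + 7) / 12 = 101 / 12 = 8.4167
UCL = c̄ + 3√c̄ = 8.4167 + 3 × √8.4167 = 8.4167 + 3 × 2.9011 = 17.1201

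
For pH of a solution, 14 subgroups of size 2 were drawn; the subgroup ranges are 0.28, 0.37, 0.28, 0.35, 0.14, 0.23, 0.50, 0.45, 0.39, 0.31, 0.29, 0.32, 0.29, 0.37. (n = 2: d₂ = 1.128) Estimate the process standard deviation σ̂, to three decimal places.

R̄ = (0.28 + 0.37 + 0.28 + 0.35 + 0.14 + 0.23 + 0.50 + 0.45 + 0.39 + 0.31 + 0.29 + 0.32 + 0.29 + 0.37) / 14 = 0.3264
σ̂ = R̄ / d₂ = 0.3264 / 1.128 = 0.2894

0.289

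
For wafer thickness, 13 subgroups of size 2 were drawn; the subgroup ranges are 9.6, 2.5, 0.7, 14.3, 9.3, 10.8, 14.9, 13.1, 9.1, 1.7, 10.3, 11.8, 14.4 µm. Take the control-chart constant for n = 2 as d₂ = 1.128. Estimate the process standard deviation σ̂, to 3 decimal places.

8.354

R̄ = (9.6 + 2.5 + 0.7 + 14.3 + 9.3 + 10.8 + 14.9 + 13.1 + 9.1 + 1.7 + 10.3 + 11.8 + 14.4) / 13 = 9.4231
σ̂ = R̄ / d₂ = 9.4231 / 1.128 = 8.3538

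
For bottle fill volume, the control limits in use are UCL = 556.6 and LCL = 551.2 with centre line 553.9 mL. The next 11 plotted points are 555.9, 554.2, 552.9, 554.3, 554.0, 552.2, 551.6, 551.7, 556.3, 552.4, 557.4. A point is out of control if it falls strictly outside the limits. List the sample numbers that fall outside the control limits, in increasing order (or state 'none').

Compare each point to [551.2, 556.6]: sample 11 = 557.4 > UCL.

11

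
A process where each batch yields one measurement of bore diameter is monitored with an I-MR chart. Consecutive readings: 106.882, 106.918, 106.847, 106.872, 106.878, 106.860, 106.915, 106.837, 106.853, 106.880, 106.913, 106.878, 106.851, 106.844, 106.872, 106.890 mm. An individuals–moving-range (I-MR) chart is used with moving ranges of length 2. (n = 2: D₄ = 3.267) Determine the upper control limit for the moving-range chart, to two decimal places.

0.10

Moving ranges: 0.036, 0.071, 0.025, 0.006, 0.018, 0.055, 0.078, 0.016, 0.027, 0.033, 0.035, 0.027, 0.007, 0.028, 0.018; M̄R̄ = 0.4800 / 15 = 0.0320
UCL_MR = D₄·M̄R̄ = 3.267 × 0.0320 = 0.1045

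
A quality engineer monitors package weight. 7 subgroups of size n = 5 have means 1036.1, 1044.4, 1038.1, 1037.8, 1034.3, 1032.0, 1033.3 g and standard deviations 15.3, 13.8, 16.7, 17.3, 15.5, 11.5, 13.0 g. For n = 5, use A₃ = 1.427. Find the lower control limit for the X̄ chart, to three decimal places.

1015.554

X̄̄ = (1036.1 + 1044.4 + 1038.1 + 1037.8 + 1034.3 + 1032.0 + 1033.3) / 7 = 1036.5714
s̄ = (15.3 + 13.8 + 16.7 + 17.3 + 15.5 + 11.5 + 13.0) / 7 = 14.7286
LCL = X̄̄ − A₃·s̄ = 1036.5714 − 1.427 × 14.7286 = 1015.5538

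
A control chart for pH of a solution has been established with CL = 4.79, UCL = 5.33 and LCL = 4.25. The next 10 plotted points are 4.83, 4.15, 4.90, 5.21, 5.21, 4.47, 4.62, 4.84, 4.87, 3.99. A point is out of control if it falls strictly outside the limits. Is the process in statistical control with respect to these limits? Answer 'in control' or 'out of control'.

out of control

Compare each point to [4.25, 5.33]: sample 2 = 4.15 < LCL; sample 10 = 3.99 < LCL.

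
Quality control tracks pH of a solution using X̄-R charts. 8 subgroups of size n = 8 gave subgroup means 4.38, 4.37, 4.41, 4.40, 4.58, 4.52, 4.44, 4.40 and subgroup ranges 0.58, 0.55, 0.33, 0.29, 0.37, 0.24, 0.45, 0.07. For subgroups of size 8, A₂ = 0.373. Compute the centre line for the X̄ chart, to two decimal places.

4.44

X̄̄ = (4.38 + 4.37 + 4.41 + 4.40 + 4.58 + 4.52 + 4.44 + 4.40) / 8 = 35.5000 / 8 = 4.4375
CL = X̄̄ = 4.4375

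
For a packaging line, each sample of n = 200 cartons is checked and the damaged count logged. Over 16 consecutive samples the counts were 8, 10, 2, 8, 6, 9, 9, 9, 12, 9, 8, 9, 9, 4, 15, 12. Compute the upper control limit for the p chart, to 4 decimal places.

0.0867

p̄ = Σdᵢ / (k·n) = 139 / (16 × 200) = 0.04344
UCL = p̄ + 3·√(p̄(1−p̄)/n) = 0.04344 + 3 × √(0.04344×0.95656/200) = 0.04344 + 3 × 0.01441 = 0.08668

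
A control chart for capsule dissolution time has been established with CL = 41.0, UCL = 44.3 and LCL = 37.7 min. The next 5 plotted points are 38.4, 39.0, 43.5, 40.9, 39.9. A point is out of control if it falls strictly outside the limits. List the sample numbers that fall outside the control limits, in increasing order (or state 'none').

All 5 points lie within [37.7, 44.3].

none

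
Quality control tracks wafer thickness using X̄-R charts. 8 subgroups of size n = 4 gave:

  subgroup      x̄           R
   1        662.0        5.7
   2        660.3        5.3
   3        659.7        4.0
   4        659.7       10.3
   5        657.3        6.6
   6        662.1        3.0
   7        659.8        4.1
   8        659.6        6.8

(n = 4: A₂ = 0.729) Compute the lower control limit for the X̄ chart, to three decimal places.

655.889

X̄̄ = (662.0 + 660.3 + 659.7 + 659.7 + 657.3 + 662.1 + 659.8 + 659.6) / 8 = 5280.5000 / 8 = 660.0625
R̄ = (5.7 + 5.3 + 4.0 + 10.3 + 6.6 + 3.0 + 4.1 + 6.8) / 8 = 45.8000 / 8 = 5.7250
LCL = X̄̄ − A₂·R̄ = 660.0625 − 0.729 × 5.7250 = 655.8890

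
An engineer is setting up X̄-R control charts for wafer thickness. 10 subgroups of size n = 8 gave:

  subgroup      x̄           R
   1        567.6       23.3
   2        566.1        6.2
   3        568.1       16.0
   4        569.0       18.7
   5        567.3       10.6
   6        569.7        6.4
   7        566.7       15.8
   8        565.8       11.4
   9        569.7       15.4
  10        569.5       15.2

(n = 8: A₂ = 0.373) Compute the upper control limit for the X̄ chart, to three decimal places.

X̄̄ = (567.6 + 566.1 + 568.1 + 569.0 + 567.3 + 569.7 + 566.7 + 565.8 + 569.7 + 569.5) / 10 = 5679.5000 / 10 = 567.9500
R̄ = (23.3 + 6.2 + 16.0 + 18.7 + 10.6 + 6.4 + 15.8 + 11.4 + 15.4 + 15.2) / 10 = 139.0000 / 10 = 13.9000
UCL = X̄̄ + A₂·R̄ = 567.9500 + 0.373 × 13.9000 = 573.1347

573.135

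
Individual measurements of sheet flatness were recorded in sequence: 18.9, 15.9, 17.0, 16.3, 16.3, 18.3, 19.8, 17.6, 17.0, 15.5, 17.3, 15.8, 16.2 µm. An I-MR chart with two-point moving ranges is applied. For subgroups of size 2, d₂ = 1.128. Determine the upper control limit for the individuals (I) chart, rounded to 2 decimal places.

X̄ = (18.9 + 15.9 + 17.0 + 16.3 + 16.3 + 18.3 + 19.8 + 17.6 + 17.0 + 15.5 + 17.3 + 15.8 + 16.2) / 13 = 17.0692
Moving ranges: 3.0, 1.1, 0.7, 0.0, 2.0, 1.5, 2.2, 0.6, 1.5, 1.8, 1.5, 0.4; M̄R̄ = 16.3000 / 12 = 1.3583
UCL = X̄ + 3·M̄R̄/d₂ = 17.0692 + 3 × 1.3583 / 1.128 = 20.6818

20.68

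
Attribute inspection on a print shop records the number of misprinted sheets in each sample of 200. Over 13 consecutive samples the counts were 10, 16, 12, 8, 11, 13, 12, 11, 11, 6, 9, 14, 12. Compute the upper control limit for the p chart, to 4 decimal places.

p̄ = Σdᵢ / (k·n) = 145 / (13 × 200) = 0.05577
UCL = p̄ + 3·√(p̄(1−p̄)/n) = 0.05577 + 3 × √(0.05577×0.94423/200) = 0.05577 + 3 × 0.01623 = 0.10445

0.1044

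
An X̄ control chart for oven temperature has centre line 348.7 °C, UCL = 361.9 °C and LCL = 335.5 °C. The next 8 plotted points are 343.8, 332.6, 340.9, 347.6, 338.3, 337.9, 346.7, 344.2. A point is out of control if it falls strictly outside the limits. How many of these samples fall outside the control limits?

Compare each point to [335.5, 361.9]: sample 2 = 332.6 < LCL.

1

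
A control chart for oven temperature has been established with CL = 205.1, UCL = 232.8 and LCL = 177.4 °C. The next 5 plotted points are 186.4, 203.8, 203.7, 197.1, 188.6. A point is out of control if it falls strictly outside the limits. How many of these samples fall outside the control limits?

0

All 5 points lie within [177.4, 232.8].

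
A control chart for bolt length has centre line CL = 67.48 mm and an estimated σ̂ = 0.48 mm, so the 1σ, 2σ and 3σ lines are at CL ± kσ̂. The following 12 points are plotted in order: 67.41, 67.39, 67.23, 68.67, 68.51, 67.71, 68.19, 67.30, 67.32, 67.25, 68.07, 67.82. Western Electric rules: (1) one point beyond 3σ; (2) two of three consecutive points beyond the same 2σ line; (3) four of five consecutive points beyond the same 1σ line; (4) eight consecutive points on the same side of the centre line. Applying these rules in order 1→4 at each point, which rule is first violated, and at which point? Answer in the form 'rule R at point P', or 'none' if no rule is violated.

Zone of each point (C = within 1σ̂, B = 1σ̂–2σ̂, A = 2σ̂–3σ̂, * = beyond 3σ̂; sign = side of CL): 1:-C, 2:-C, 3:-C, 4:+A, 5:+A, 6:+C, 7:+B, 8:-C, 9:-C, 10:-C, 11:+B, 12:+C
Rule 2 (two of three consecutive points beyond the same 2σ limit) is satisfied at point 5.

rule 2 at point 5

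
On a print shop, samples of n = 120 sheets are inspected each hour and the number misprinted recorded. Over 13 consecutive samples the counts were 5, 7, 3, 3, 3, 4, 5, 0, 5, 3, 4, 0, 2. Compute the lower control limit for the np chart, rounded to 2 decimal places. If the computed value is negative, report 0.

0.00

p̄ = Σdᵢ / (k·n) = 44 / (13 × 120) = 0.02821
LCL = np̄ − 3·√(np̄(1−p̄)) = 3.3846 − 3 × 1.8136 = -2.0562 → 0 (negative, so LCL = 0)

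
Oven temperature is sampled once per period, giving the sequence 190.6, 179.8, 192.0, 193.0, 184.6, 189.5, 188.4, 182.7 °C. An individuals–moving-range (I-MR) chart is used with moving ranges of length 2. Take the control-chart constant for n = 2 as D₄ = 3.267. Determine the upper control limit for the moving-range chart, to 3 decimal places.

Moving ranges: 10.8, 12.2, 1.0, 8.4, 4.9, 1.1, 5.7; M̄R̄ = 44.1000 / 7 = 6.3000
UCL_MR = D₄·M̄R̄ = 3.267 × 6.3000 = 20.5821

20.582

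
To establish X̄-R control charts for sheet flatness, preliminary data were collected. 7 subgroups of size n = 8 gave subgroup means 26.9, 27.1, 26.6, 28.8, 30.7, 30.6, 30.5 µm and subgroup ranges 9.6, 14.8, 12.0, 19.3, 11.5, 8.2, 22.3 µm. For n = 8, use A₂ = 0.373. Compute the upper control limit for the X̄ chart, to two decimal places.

33.95

X̄̄ = (26.9 + 27.1 + 26.6 + 28.8 + 30.7 + 30.6 + 30.5) / 7 = 201.2000 / 7 = 28.7429
R̄ = (9.6 + 14.8 + 12.0 + 19.3 + 11.5 + 8.2 + 22.3) / 7 = 97.7000 / 7 = 13.9571
UCL = X̄̄ + A₂·R̄ = 28.7429 + 0.373 × 13.9571 = 33.9489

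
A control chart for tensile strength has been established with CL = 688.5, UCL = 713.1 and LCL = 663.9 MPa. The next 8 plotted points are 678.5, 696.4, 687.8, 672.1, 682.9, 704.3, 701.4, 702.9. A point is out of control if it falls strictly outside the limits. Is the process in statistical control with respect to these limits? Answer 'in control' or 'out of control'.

All 8 points lie within [663.9, 713.1].

in control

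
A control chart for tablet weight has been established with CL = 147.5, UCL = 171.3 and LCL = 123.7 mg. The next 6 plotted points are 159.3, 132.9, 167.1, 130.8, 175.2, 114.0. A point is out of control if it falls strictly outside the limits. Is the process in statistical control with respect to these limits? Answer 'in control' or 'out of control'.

Compare each point to [123.7, 171.3]: sample 5 = 175.2 > UCL; sample 6 = 114.0 < LCL.

out of control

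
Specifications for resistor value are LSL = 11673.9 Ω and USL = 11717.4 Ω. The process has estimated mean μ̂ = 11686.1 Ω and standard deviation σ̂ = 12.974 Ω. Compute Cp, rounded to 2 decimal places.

0.56

Cp = (USL − LSL) / (6σ̂) = (11717.4 − 11673.9) / (6 × 12.974) = 43.5000 / 77.8440 = 0.5588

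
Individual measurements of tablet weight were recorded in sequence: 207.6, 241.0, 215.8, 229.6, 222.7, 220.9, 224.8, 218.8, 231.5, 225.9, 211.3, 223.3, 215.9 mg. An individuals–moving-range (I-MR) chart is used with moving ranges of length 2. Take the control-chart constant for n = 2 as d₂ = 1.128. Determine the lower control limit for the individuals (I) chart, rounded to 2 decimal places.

190.48

X̄ = (207.6 + 241.0 + 215.8 + 229.6 + 222.7 + 220.9 + 224.8 + 218.8 + 231.5 + 225.9 + 211.3 + 223.3 + 215.9) / 13 = 222.2385
Moving ranges: 33.4, 25.2, 13.8, 6.9, 1.8, 3.9, 6.0, 12.7, 5.6, 14.6, 12.0, 7.4; M̄R̄ = 143.3000 / 12 = 11.9417
LCL = X̄ − 3·M̄R̄/d₂ = 222.2385 − 3 × 11.9417 / 1.128 = 190.4787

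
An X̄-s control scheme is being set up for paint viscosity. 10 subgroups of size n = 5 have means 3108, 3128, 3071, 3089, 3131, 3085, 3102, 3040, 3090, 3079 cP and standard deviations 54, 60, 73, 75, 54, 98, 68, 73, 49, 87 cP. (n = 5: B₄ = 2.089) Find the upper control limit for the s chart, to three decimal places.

s̄ = (54 + 60 + 73 + 75 + 54 + 98 + 68 + 73 + 49 + 87) / 10 = 69.1000
UCL_s = B₄·s̄ = 2.089 × 69.1000 = 144.3499

144.350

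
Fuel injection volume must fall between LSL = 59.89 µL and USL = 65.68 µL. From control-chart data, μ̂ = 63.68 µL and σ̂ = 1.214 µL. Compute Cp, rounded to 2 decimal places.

Cp = (USL − LSL) / (6σ̂) = (65.68 − 59.89) / (6 × 1.214) = 5.7900 / 7.2840 = 0.7949

0.79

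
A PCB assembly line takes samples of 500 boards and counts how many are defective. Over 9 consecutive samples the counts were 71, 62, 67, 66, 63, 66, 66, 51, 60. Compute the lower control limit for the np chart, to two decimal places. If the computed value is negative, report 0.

41.21

p̄ = Σdᵢ / (k·n) = 572 / (9 × 500) = 0.12711
LCL = np̄ − 3·√(np̄(1−p̄)) = 63.5556 − 3 × 7.4483 = 41.2107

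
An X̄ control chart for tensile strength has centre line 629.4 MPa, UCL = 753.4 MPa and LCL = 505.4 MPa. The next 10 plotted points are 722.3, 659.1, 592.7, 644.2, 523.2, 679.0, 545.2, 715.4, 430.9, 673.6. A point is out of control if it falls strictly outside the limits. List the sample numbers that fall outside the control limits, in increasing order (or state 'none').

Compare each point to [505.4, 753.4]: sample 9 = 430.9 < LCL.

9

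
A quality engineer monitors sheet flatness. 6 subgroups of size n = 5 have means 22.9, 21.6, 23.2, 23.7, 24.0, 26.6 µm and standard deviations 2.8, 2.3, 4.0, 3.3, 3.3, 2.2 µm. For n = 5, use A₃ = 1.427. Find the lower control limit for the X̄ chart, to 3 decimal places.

19.409

X̄̄ = (22.9 + 21.6 + 23.2 + 23.7 + 24.0 + 26.6) / 6 = 23.6667
s̄ = (2.8 + 2.3 + 4.0 + 3.3 + 3.3 + 2.2) / 6 = 2.9833
LCL = X̄̄ − A₃·s̄ = 23.6667 − 1.427 × 2.9833 = 19.4094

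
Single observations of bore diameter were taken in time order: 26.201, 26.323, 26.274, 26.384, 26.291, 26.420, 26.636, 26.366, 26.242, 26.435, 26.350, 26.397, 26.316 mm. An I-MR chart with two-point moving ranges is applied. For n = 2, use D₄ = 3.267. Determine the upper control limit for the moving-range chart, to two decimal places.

Moving ranges: 0.122, 0.049, 0.110, 0.093, 0.129, 0.216, 0.270, 0.124, 0.193, 0.085, 0.047, 0.081; M̄R̄ = 1.5190 / 12 = 0.1266
UCL_MR = D₄·M̄R̄ = 3.267 × 0.1266 = 0.4135

0.41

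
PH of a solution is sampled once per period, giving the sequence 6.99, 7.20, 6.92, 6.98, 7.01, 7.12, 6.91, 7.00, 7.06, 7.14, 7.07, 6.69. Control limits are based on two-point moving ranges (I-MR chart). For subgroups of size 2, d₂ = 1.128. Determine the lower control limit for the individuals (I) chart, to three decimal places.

X̄ = (6.99 + 7.20 + 6.92 + 6.98 + 7.01 + 7.12 + 6.91 + 7.00 + 7.06 + 7.14 + 7.07 + 6.69) / 12 = 7.0075
Moving ranges: 0.21, 0.28, 0.06, 0.03, 0.11, 0.21, 0.09, 0.06, 0.08, 0.07, 0.38; M̄R̄ = 1.5800 / 11 = 0.1436
LCL = X̄ − 3·M̄R̄/d₂ = 7.0075 − 3 × 0.1436 / 1.128 = 6.6255

6.625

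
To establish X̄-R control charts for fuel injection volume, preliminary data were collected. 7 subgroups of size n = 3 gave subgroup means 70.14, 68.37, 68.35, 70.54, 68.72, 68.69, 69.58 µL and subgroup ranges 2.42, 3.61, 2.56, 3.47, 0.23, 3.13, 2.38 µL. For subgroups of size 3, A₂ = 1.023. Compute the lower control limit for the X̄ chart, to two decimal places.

66.60

X̄̄ = (70.14 + 68.37 + 68.35 + 70.54 + 68.72 + 68.69 + 69.58) / 7 = 484.3900 / 7 = 69.1986
R̄ = (2.42 + 3.61 + 2.56 + 3.47 + 0.23 + 3.13 + 2.38) / 7 = 17.8000 / 7 = 2.5429
LCL = X̄̄ − A₂·R̄ = 69.1986 − 1.023 × 2.5429 = 66.5972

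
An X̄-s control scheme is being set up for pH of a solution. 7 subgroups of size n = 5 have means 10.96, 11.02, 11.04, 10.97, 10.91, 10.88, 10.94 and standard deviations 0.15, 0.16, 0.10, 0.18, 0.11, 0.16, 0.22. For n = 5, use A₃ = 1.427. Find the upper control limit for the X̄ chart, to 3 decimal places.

X̄̄ = (10.96 + 11.02 + 11.04 + 10.97 + 10.91 + 10.88 + 10.94) / 7 = 10.9600
s̄ = (0.15 + 0.16 + 0.10 + 0.18 + 0.11 + 0.16 + 0.22) / 7 = 0.1543
UCL = X̄̄ + A₃·s̄ = 10.9600 + 1.427 × 0.1543 = 11.1802

11.180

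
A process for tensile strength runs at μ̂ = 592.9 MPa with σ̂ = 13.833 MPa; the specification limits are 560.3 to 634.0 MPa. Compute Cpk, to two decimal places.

Cpu = (USL − μ̂) / (3σ̂) = (634.0 − 592.9) / (3 × 13.833) = 0.9904; Cpl = (μ̂ − LSL) / (3σ̂) = (592.9 − 560.3) / (3 × 13.833) = 0.7856; Cpk = min(Cpu, Cpl) = 0.7856

0.79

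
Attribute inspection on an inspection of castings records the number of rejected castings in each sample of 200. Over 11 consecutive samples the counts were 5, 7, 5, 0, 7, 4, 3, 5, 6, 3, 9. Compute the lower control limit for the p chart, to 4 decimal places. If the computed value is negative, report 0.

p̄ = Σdᵢ / (k·n) = 54 / (11 × 200) = 0.02455
LCL = p̄ − 3·√(p̄(1−p̄)/n) = 0.02455 − 3 × 0.01094 = -0.00828 → 0 (negative, so LCL = 0)

0.0000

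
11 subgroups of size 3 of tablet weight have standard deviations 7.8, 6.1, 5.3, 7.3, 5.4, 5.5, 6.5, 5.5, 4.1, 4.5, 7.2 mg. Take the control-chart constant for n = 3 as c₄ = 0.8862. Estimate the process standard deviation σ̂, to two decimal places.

s̄ = (7.8 + 6.1 + 5.3 + 7.3 + 5.4 + 5.5 + 6.5 + 5.5 + 4.1 + 4.5 + 7.2) / 11 = 5.9273
σ̂ = s̄ / c₄ = 5.9273 / 0.8862 = 6.6884

6.69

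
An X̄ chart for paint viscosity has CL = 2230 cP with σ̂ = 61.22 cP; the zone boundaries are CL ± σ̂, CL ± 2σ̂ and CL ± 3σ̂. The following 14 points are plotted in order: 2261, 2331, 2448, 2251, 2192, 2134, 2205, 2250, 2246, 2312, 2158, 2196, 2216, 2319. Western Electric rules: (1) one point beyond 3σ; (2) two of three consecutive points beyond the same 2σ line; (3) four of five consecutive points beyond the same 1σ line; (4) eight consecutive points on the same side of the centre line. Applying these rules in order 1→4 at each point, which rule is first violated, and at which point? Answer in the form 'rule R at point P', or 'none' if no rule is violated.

rule 1 at point 3

Zone of each point (C = within 1σ̂, B = 1σ̂–2σ̂, A = 2σ̂–3σ̂, * = beyond 3σ̂; sign = side of CL): 1:+C, 2:+B, 3:+*, 4:+C, 5:-C, 6:-B, 7:-C, 8:+C, 9:+C, 10:+B, 11:-B, 12:-C, 13:-C, 14:+B
Rule 1 (one point beyond the 3σ limits) is satisfied at point 3.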